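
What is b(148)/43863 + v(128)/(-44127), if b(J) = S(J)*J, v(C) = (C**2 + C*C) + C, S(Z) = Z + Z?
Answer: 163399456/645180867 ≈ 0.25326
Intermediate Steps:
S(Z) = 2*Z
v(C) = C + 2*C**2 (v(C) = (C**2 + C**2) + C = 2*C**2 + C = C + 2*C**2)
b(J) = 2*J**2 (b(J) = (2*J)*J = 2*J**2)
b(148)/43863 + v(128)/(-44127) = (2*148**2)/43863 + (128*(1 + 2*128))/(-44127) = (2*21904)*(1/43863) + (128*(1 + 256))*(-1/44127) = 43808*(1/43863) + (128*257)*(-1/44127) = 43808/43863 + 32896*(-1/44127) = 43808/43863 - 32896/44127 = 163399456/645180867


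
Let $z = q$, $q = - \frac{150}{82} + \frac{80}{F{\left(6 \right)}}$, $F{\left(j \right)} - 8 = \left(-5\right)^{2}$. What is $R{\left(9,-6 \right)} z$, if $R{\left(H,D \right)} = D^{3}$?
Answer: $- \frac{57960}{451} \approx -128.51$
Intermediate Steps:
$F{\left(j \right)} = 33$ ($F{\left(j \right)} = 8 + \left(-5\right)^{2} = 8 + 25 = 33$)
$q = \frac{805}{1353}$ ($q = - \frac{150}{82} + \frac{80}{33} = \left(-150\right) \frac{1}{82} + 80 \cdot \frac{1}{33} = - \frac{75}{41} + \frac{80}{33} = \frac{805}{1353} \approx 0.59497$)
$z = \frac{805}{1353} \approx 0.59497$
$R{\left(9,-6 \right)} z = \left(-6\right)^{3} \cdot \frac{805}{1353} = \left(-216\right) \frac{805}{1353} = - \frac{57960}{451}$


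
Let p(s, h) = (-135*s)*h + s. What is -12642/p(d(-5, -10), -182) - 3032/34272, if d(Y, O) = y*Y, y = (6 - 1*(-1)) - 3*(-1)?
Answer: -205731061/2631554100 ≈ -0.078179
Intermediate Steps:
y = 10 (y = (6 + 1) + 3 = 7 + 3 = 10)
d(Y, O) = 10*Y
p(s, h) = s - 135*h*s (p(s, h) = -135*h*s + s = s - 135*h*s)
-12642/p(d(-5, -10), -182) - 3032/34272 = -12642*(-1/(50*(1 - 135*(-182)))) - 3032/34272 = -12642*(-1/(50*(1 + 24570))) - 3032*1/34272 = -12642/((-50*24571)) - 379/4284 = -12642/(-1228550) - 379/4284 = -12642*(-1/1228550) - 379/4284 = 6321/614275 - 379/4284 = -205731061/2631554100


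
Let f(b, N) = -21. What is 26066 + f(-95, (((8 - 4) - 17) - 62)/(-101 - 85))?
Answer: 26045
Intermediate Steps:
26066 + f(-95, (((8 - 4) - 17) - 62)/(-101 - 85)) = 26066 - 21 = 26045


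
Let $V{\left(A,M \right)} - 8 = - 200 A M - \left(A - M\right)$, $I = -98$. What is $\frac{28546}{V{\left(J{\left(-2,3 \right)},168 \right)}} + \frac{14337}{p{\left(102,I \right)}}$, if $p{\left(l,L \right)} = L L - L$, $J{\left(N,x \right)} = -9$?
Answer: $\frac{512790493}{326186630} \approx 1.5721$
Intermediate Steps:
$V{\left(A,M \right)} = 8 + M - A - 200 A M$ ($V{\left(A,M \right)} = 8 - \left(A - M - - 200 A M\right) = 8 - \left(A - M + 200 A M\right) = 8 + M - A - 200 A M$)
$p{\left(l,L \right)} = L^{2} - L$
$\frac{28546}{V{\left(J{\left(-2,3 \right)},168 \right)}} + \frac{14337}{p{\left(102,I \right)}} = \frac{28546}{8 + 168 - -9 - \left(-1800\right) 168} + \frac{14337}{\left(-98\right) \left(-1 - 98\right)} = \frac{28546}{8 + 168 + 9 + 302400} + \frac{14337}{\left(-98\right) \left(-99\right)} = \frac{28546}{302585} + \frac{14337}{9702} = 28546 \cdot \frac{1}{302585} + 14337 \cdot \frac{1}{9702} = \frac{28546}{302585} + \frac{1593}{1078} = \frac{512790493}{326186630}$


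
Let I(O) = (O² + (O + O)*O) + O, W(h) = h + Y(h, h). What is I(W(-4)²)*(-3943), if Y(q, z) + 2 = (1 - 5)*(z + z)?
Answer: -5408234572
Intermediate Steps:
Y(q, z) = -2 - 8*z (Y(q, z) = -2 + (1 - 5)*(z + z) = -2 - 8*z)
W(h) = -2 - 7*h (W(h) = h + (-2 - 8*h) = -2 - 7*h)
I(O) = O + 3*O² (I(O) = (O² + (2*O)*O) + O = (O² + 2*O²) + O = 3*O² + O = O + 3*O²)
I(W(-4)²)*(-3943) = ((-2 - 7*(-4))²*(1 + 3*(-2 - 7*(-4))²))*(-3943) = ((-2 + 28)²*(1 + 3*(-2 + 28)²))*(-3943) = (26²*(1 + 3*26²))*(-3943) = (676*(1 + 3*676))*(-3943) = (676*(1 + 2028))*(-3943) = (676*2029)*(-3943) = 1371604*(-3943) = -5408234572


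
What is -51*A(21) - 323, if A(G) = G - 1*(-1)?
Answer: -1445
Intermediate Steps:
A(G) = 1 + G (A(G) = G + 1 = 1 + G)
-51*A(21) - 323 = -51*(1 + 21) - 323 = -51*22 - 323 = -1122 - 323 = -1445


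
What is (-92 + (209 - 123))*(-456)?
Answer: 2736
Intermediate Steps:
(-92 + (209 - 123))*(-456) = (-92 + 86)*(-456) = -6*(-456) = 2736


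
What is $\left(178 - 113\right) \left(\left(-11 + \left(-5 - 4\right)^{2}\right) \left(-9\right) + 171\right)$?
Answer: $-29835$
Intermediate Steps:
$\left(178 - 113\right) \left(\left(-11 + \left(-5 - 4\right)^{2}\right) \left(-9\right) + 171\right) = \left(178 - 113\right) \left(\left(-11 + \left(-9\right)^{2}\right) \left(-9\right) + 171\right) = 65 \left(\left(-11 + 81\right) \left(-9\right) + 171\right) = 65 \left(70 \left(-9\right) + 171\right) = 65 \left(-630 + 171\right) = 65 \left(-459\right) = -29835$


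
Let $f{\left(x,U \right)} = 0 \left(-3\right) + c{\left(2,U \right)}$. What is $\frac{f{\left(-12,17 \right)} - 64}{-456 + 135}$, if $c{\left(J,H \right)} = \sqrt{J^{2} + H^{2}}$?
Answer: $\frac{64}{321} - \frac{\sqrt{293}}{321} \approx 0.14605$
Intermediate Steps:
$c{\left(J,H \right)} = \sqrt{H^{2} + J^{2}}$
$f{\left(x,U \right)} = \sqrt{4 + U^{2}}$ ($f{\left(x,U \right)} = 0 \left(-3\right) + \sqrt{U^{2} + 2^{2}} = 0 + \sqrt{U^{2} + 4} = 0 + \sqrt{4 + U^{2}} = \sqrt{4 + U^{2}}$)
$\frac{f{\left(-12,17 \right)} - 64}{-456 + 135} = \frac{\sqrt{4 + 17^{2}} - 64}{-456 + 135} = \frac{\sqrt{4 + 289} - 64}{-321} = \left(\sqrt{293} - 64\right) \left(- \frac{1}{321}\right) = \left(-64 + \sqrt{293}\right) \left(- \frac{1}{321}\right) = \frac{64}{321} - \frac{\sqrt{293}}{321}$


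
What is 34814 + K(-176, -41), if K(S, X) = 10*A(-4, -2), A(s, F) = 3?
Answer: 34844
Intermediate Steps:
K(S, X) = 30 (K(S, X) = 10*3 = 30)
34814 + K(-176, -41) = 34814 + 30 = 34844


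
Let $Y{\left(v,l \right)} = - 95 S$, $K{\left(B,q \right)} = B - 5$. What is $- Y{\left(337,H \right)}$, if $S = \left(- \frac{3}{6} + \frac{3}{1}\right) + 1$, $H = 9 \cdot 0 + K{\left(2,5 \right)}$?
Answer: $\frac{665}{2} \approx 332.5$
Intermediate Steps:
$K{\left(B,q \right)} = -5 + B$ ($K{\left(B,q \right)} = B - 5 = -5 + B$)
$H = -3$ ($H = 9 \cdot 0 + \left(-5 + 2\right) = 0 - 3 = -3$)
$S = \frac{7}{2}$ ($S = \left(\left(-3\right) \frac{1}{6} + 3 \cdot 1\right) + 1 = \left(- \frac{1}{2} + 3\right) + 1 = \frac{5}{2} + 1 = \frac{7}{2} \approx 3.5$)
$Y{\left(v,l \right)} = - \frac{665}{2}$ ($Y{\left(v,l \right)} = \left(-95\right) \frac{7}{2} = - \frac{665}{2}$)
$- Y{\left(337,H \right)} = \left(-1\right) \left(- \frac{665}{2}\right) = \frac{665}{2}$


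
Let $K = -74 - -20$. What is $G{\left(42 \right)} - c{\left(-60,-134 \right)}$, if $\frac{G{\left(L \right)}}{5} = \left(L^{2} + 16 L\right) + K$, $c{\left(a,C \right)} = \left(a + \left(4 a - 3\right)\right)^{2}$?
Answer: $-79899$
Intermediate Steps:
$K = -54$ ($K = -74 + 20 = -54$)
$c{\left(a,C \right)} = \left(-3 + 5 a\right)^{2}$ ($c{\left(a,C \right)} = \left(a + \left(-3 + 4 a\right)\right)^{2} = \left(-3 + 5 a\right)^{2}$)
$G{\left(L \right)} = -270 + 5 L^{2} + 80 L$ ($G{\left(L \right)} = 5 \left(\left(L^{2} + 16 L\right) - 54\right) = 5 \left(-54 + L^{2} + 16 L\right) = -270 + 5 L^{2} + 80 L$)
$G{\left(42 \right)} - c{\left(-60,-134 \right)} = \left(-270 + 5 \cdot 42^{2} + 80 \cdot 42\right) - \left(-3 + 5 \left(-60\right)\right)^{2} = \left(-270 + 5 \cdot 1764 + 3360\right) - \left(-3 - 300\right)^{2} = \left(-270 + 8820 + 3360\right) - \left(-303\right)^{2} = 11910 - 91809 = -79899$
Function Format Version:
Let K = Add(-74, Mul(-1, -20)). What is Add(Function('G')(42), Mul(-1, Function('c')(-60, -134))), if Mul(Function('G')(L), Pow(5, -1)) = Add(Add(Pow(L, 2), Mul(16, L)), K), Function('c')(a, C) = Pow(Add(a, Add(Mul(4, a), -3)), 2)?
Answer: -79899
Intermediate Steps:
K = -54 (K = Add(-74, 20) = -54)
Function('c')(a, C) = Pow(Add(-3, Mul(5, a)), 2) (Function('c')(a, C) = Pow(Add(a, Add(-3, Mul(4, a))), 2) = Pow(Add(-3, Mul(5, a)), 2))
Function('G')(L) = Add(-270, Mul(5, Pow(L, 2)), Mul(80, L)) (Function('G')(L) = Mul(5, Add(Add(Pow(L, 2), Mul(16, L)), -54)) = Mul(5, Add(-54, Pow(L, 2), Mul(16, L))) = Add(-270, Mul(5, Pow(L, 2)), Mul(80, L)))
Add(Function('G')(42), Mul(-1, Function('c')(-60, -134))) = Add(Add(-270, Mul(5, Pow(42, 2)), Mul(80, 42)), Mul(-1, Pow(Add(-3, Mul(5, -60)), 2))) = Add(Add(-270, Mul(5, 1764), 3360), Mul(-1, Pow(Add(-3, -300), 2))) = Add(Add(-270, 8820, 3360), Mul(-1, Pow(-303, 2))) = Add(11910, Mul(-1, 91809)) = Add(11910, -91809) = -79899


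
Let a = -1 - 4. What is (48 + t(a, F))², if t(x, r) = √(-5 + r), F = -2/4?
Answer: (96 + I*√22)²/4 ≈ 2298.5 + 225.14*I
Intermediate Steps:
a = -5
F = -½ (F = -2*¼ = -½ ≈ -0.50000)
(48 + t(a, F))² = (48 + √(-5 - ½))² = (48 + √(-11/2))² = (48 + I*√22/2)²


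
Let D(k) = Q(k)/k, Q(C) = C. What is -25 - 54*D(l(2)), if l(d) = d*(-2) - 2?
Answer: -79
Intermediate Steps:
l(d) = -2 - 2*d (l(d) = -2*d - 2 = -2 - 2*d)
D(k) = 1 (D(k) = k/k = 1)
-25 - 54*D(l(2)) = -25 - 54*1 = -25 - 54 = -79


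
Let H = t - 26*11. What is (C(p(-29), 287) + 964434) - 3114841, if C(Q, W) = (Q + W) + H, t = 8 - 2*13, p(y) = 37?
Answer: -2150387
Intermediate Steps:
t = -18 (t = 8 - 26 = -18)
H = -304 (H = -18 - 26*11 = -18 - 286 = -304)
C(Q, W) = -304 + Q + W (C(Q, W) = (Q + W) - 304 = -304 + Q + W)
(C(p(-29), 287) + 964434) - 3114841 = ((-304 + 37 + 287) + 964434) - 3114841 = (20 + 964434) - 3114841 = 964454 - 3114841 = -2150387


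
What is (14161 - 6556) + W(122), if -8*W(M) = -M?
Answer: 30481/4 ≈ 7620.3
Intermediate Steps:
W(M) = M/8 (W(M) = -(-1)*M/8 = M/8)
(14161 - 6556) + W(122) = (14161 - 6556) + (⅛)*122 = 7605 + 61/4 = 30481/4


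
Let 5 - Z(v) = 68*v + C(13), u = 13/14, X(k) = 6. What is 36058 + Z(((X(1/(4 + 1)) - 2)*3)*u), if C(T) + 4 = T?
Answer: 247074/7 ≈ 35296.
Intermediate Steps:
C(T) = -4 + T
u = 13/14 (u = 13*(1/14) = 13/14 ≈ 0.92857)
Z(v) = -4 - 68*v (Z(v) = 5 - (68*v + (-4 + 13)) = 5 - (68*v + 9) = 5 - (9 + 68*v) = 5 + (-9 - 68*v) = -4 - 68*v)
36058 + Z(((X(1/(4 + 1)) - 2)*3)*u) = 36058 + (-4 - 68*(6 - 2)*3*13/14) = 36058 + (-4 - 68*4*3*13/14) = 36058 + (-4 - 816*13/14) = 36058 + (-4 - 68*78/7) = 36058 + (-4 - 5304/7) = 36058 - 5332/7 = 247074/7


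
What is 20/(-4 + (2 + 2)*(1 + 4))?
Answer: 5/4 ≈ 1.2500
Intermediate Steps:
20/(-4 + (2 + 2)*(1 + 4)) = 20/(-4 + 4*5) = 20/(-4 + 20) = 20/16 = 20*(1/16) = 5/4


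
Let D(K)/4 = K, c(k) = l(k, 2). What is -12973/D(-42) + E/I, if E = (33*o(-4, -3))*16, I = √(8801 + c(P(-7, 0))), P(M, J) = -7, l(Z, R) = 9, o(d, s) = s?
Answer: 12973/168 - 792*√8810/4405 ≈ 60.344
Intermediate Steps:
c(k) = 9
D(K) = 4*K
I = √8810 (I = √(8801 + 9) = √8810 ≈ 93.862)
E = -1584 (E = (33*(-3))*16 = -99*16 = -1584)
-12973/D(-42) + E/I = -12973/(4*(-42)) - 1584*√8810/8810 = -12973/(-168) - 792*√8810/4405 = -12973*(-1/168) - 792*√8810/4405 = 12973/168 - 792*√8810/4405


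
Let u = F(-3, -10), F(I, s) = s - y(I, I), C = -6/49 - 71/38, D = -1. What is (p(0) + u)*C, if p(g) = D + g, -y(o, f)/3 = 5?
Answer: -7414/931 ≈ -7.9635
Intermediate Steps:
y(o, f) = -15 (y(o, f) = -3*5 = -15)
C = -3707/1862 (C = -6*1/49 - 71*1/38 = -6/49 - 71/38 = -3707/1862 ≈ -1.9909)
p(g) = -1 + g
F(I, s) = 15 + s (F(I, s) = s - 1*(-15) = s + 15 = 15 + s)
u = 5 (u = 15 - 10 = 5)
(p(0) + u)*C = ((-1 + 0) + 5)*(-3707/1862) = (-1 + 5)*(-3707/1862) = 4*(-3707/1862) = -7414/931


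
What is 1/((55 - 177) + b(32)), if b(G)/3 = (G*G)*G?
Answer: 1/98182 ≈ 1.0185e-5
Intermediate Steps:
b(G) = 3*G³ (b(G) = 3*((G*G)*G) = 3*(G²*G) = 3*G³)
1/((55 - 177) + b(32)) = 1/((55 - 177) + 3*32³) = 1/(-122 + 3*32768) = 1/(-122 + 98304) = 1/98182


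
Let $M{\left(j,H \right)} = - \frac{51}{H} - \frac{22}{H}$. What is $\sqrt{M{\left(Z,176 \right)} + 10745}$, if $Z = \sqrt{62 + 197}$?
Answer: $\frac{\sqrt{20801517}}{44} \approx 103.66$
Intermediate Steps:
$Z = \sqrt{259} \approx 16.093$
$M{\left(j,H \right)} = - \frac{73}{H}$
$\sqrt{M{\left(Z,176 \right)} + 10745} = \sqrt{- \frac{73}{176} + 10745} = \sqrt{\frac{1891047}{176}} = \frac{\sqrt{20801517}}{44}$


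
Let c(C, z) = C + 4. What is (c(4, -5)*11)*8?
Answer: 704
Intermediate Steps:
c(C, z) = 4 + C
(c(4, -5)*11)*8 = ((4 + 4)*11)*8 = (8*11)*8 = 88*8 = 704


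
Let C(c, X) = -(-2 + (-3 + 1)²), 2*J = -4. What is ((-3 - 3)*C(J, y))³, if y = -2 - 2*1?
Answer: 1728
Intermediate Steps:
J = -2 (J = (½)*(-4) = -2)
y = -4 (y = -2 - 2 = -4)
C(c, X) = -2 (C(c, X) = -(-2 + (-2)²) = -(-2 + 4) = -1*2 = -2)
((-3 - 3)*C(J, y))³ = ((-3 - 3)*(-2))³ = (-6*(-2))³ = 12³ = 1728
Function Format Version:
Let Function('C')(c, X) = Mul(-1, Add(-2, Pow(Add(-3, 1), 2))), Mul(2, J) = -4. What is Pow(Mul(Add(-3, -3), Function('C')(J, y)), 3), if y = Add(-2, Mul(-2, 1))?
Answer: 1728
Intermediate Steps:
J = -2 (J = Mul(Rational(1, 2), -4) = -2)
y = -4 (y = Add(-2, -2) = -4)
Function('C')(c, X) = -2 (Function('C')(c, X) = Mul(-1, Add(-2, Pow(-2, 2))) = Mul(-1, Add(-2, 4)) = Mul(-1, 2) = -2)
Pow(Mul(Add(-3, -3), Function('C')(J, y)), 3) = Pow(Mul(Add(-3, -3), -2), 3) = Pow(Mul(-6, -2), 3) = Pow(12, 3) = 1728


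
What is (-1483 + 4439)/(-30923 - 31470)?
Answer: -2956/62393 ≈ -0.047377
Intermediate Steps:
(-1483 + 4439)/(-30923 - 31470) = 2956/(-62393) = 2956*(-1/62393) = -2956/62393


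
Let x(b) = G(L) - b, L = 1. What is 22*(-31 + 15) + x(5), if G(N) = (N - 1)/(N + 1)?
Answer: -357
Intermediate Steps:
G(N) = (-1 + N)/(1 + N)
x(b) = -b (x(b) = (-1 + 1)/(1 + 1) - b = 0/2 - b = (½)*0 - b = 0 - b = -b)
22*(-31 + 15) + x(5) = 22*(-31 + 15) - 1*5 = 22*(-16) - 5 = -352 - 5 = -357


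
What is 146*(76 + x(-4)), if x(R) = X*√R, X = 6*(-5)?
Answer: 11096 - 8760*I ≈ 11096.0 - 8760.0*I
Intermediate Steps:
X = -30
x(R) = -30*√R
146*(76 + x(-4)) = 146*(76 - 60*I) = 11096 - 8760*I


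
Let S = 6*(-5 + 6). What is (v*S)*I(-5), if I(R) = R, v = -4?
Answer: 120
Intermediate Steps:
S = 6 (S = 6*1 = 6)
(v*S)*I(-5) = -4*6*(-5) = -24*(-5) = 120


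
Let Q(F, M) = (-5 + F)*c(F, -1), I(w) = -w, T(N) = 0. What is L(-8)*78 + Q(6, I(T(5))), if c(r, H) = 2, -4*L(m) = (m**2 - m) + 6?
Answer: -1519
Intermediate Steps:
L(m) = -3/2 - m**2/4 + m/4 (L(m) = -((m**2 - m) + 6)/4 = -(6 + m**2 - m)/4 = -3/2 - m**2/4 + m/4)
Q(F, M) = -10 + 2*F (Q(F, M) = (-5 + F)*2 = -10 + 2*F)
L(-8)*78 + Q(6, I(T(5))) = (-3/2 - 1/4*(-8)**2 + (1/4)*(-8))*78 + (-10 + 2*6) = (-3/2 - 1/4*64 - 2)*78 + (-10 + 12) = (-3/2 - 16 - 2)*78 + 2 = -39/2*78 + 2 = -1521 + 2 = -1519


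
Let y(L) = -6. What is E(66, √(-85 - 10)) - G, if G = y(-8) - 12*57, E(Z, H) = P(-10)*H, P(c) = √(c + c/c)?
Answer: 690 - 3*√95 ≈ 660.76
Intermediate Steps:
P(c) = √(1 + c) (P(c) = √(c + 1) = √(1 + c))
E(Z, H) = 3*I*H (E(Z, H) = √(1 - 10)*H = √(-9)*H = (3*I)*H = 3*I*H)
G = -690 (G = -6 - 12*57 = -6 - 684 = -690)
E(66, √(-85 - 10)) - G = 3*I*√(-85 - 10) - 1*(-690) = 3*I*√(-95) + 690 = 3*I*(I*√95) + 690 = -3*√95 + 690 = 690 - 3*√95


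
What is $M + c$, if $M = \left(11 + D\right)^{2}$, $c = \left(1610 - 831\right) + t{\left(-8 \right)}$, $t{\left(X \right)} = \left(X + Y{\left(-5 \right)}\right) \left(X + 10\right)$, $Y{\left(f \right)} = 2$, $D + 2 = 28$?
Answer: $2136$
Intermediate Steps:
$D = 26$ ($D = -2 + 28 = 26$)
$t{\left(X \right)} = \left(2 + X\right) \left(10 + X\right)$ ($t{\left(X \right)} = \left(X + 2\right) \left(X + 10\right) = \left(2 + X\right) \left(10 + X\right)$)
$c = 767$ ($c = \left(1610 - 831\right) + \left(20 + \left(-8\right)^{2} + 12 \left(-8\right)\right) = 779 + \left(20 + 64 - 96\right) = 779 - 12 = 767$)
$M = 1369$ ($M = \left(11 + 26\right)^{2} = 37^{2} = 1369$)
$M + c = 1369 + 767 = 2136$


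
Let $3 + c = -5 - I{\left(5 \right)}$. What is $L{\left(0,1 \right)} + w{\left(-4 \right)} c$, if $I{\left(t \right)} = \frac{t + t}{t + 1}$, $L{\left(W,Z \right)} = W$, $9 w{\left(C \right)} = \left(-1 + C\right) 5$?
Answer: $\frac{725}{27} \approx 26.852$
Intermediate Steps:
$w{\left(C \right)} = - \frac{5}{9} + \frac{5 C}{9}$ ($w{\left(C \right)} = \frac{\left(-1 + C\right) 5}{9} = \frac{-5 + 5 C}{9} = - \frac{5}{9} + \frac{5 C}{9}$)
$I{\left(t \right)} = \frac{2 t}{1 + t}$
$c = - \frac{29}{3}$ ($c = -3 - \left(5 + 2 \cdot 5 \frac{1}{1 + 5}\right) = -3 - \left(5 + 2 \cdot 5 \cdot \frac{1}{6}\right) = -3 - \frac{20}{3} = - \frac{29}{3} \approx -9.6667$)
$L{\left(0,1 \right)} + w{\left(-4 \right)} c = 0 + \left(- \frac{5}{9} + \frac{5}{9} \left(-4\right)\right) \left(- \frac{29}{3}\right) = 0 + \left(- \frac{5}{9} - \frac{20}{9}\right) \left(- \frac{29}{3}\right) = 0 - - \frac{725}{27} = 0 + \frac{725}{27} = \frac{725}{27}$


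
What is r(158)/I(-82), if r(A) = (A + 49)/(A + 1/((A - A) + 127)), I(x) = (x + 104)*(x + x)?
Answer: -8763/24133912 ≈ -0.00036310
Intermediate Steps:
I(x) = 2*x*(104 + x) (I(x) = (104 + x)*(2*x) = 2*x*(104 + x))
r(A) = (49 + A)/(1/127 + A) (r(A) = (49 + A)/(A + 1/(0 + 127)) = (49 + A)/(A + 1/127) = (49 + A)/(1/127 + A))
r(158)/I(-82) = (127*(49 + 158)/(1 + 127*158))/((2*(-82)*(104 - 82))) = (127*207/(1 + 20066))/((2*(-82)*22)) = (127*207/20067)/(-3608) = (127*(1/20067)*207)*(-1/3608) = (8763/6689)*(-1/3608) = -8763/24133912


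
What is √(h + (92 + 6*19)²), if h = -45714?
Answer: I*√3278 ≈ 57.254*I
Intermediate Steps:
√(h + (92 + 6*19)²) = √(-45714 + (92 + 6*19)²) = √(-45714 + (92 + 114)²) = √(-45714 + 206²) = √(-45714 + 42436) = √(-3278) = I*√3278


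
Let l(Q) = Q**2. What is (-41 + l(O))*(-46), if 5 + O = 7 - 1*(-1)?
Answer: 1472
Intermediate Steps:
O = 3 (O = -5 + (7 - 1*(-1)) = -5 + (7 + 1) = -5 + 8 = 3)
(-41 + l(O))*(-46) = (-41 + 3**2)*(-46) = (-41 + 9)*(-46) = -32*(-46) = 1472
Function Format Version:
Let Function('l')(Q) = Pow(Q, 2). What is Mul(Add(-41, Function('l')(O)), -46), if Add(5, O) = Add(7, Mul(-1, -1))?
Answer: 1472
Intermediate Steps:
O = 3 (O = Add(-5, Add(7, Mul(-1, -1))) = Add(-5, Add(7, 1)) = Add(-5, 8) = 3)
Mul(Add(-41, Function('l')(O)), -46) = Mul(Add(-41, Pow(3, 2)), -46) = Mul(Add(-41, 9), -46) = Mul(-32, -46) = 1472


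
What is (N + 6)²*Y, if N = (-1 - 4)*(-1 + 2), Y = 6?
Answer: 6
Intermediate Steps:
N = -5 (N = -5*1 = -5)
(N + 6)²*Y = (-5 + 6)²*6 = 1²*6 = 1*6 = 6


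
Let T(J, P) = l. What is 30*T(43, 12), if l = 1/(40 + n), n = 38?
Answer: 5/13 ≈ 0.38462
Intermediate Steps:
l = 1/78 (l = 1/(40 + 38) = 1/78 ≈ 0.012821)
T(J, P) = 1/78
30*T(43, 12) = 30*(1/78) = 5/13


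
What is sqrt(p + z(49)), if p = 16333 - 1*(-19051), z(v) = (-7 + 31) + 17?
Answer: 5*sqrt(1417) ≈ 188.22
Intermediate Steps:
z(v) = 41 (z(v) = 24 + 17 = 41)
p = 35384 (p = 16333 + 19051 = 35384)
sqrt(p + z(49)) = sqrt(35384 + 41) = sqrt(35425) = 5*sqrt(1417)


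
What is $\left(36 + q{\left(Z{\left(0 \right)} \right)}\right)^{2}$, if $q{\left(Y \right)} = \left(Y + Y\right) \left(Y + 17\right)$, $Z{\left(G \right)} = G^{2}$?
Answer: $1296$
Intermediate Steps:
$q{\left(Y \right)} = 2 Y \left(17 + Y\right)$
$\left(36 + q{\left(Z{\left(0 \right)} \right)}\right)^{2} = \left(36 + 2 \cdot 0^{2} \left(17 + 0^{2}\right)\right)^{2} = \left(36 + 2 \cdot 0 \left(17 + 0\right)\right)^{2} = \left(36 + 2 \cdot 0 \cdot 17\right)^{2} = \left(36 + 0\right)^{2} = 36^{2} = 1296$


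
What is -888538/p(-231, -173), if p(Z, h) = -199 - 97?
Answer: 444269/148 ≈ 3001.8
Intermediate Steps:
p(Z, h) = -296
-888538/p(-231, -173) = -888538/(-296) = -888538*(-1/296) = 444269/148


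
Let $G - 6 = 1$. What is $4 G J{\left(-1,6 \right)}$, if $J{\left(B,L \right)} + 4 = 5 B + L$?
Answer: $-84$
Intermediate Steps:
$G = 7$ ($G = 6 + 1 = 7$)
$J{\left(B,L \right)} = -4 + L + 5 B$ ($J{\left(B,L \right)} = -4 + \left(5 B + L\right) = -4 + \left(L + 5 B\right) = -4 + L + 5 B$)
$4 G J{\left(-1,6 \right)} = 4 \cdot 7 \left(-4 + 6 + 5 \left(-1\right)\right) = 28 \left(-4 + 6 - 5\right) = 28 \left(-3\right) = -84$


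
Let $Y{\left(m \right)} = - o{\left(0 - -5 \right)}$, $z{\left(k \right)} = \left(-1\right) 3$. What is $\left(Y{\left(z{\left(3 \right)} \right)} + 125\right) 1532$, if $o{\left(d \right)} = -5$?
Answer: $199160$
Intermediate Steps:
$z{\left(k \right)} = -3$
$Y{\left(m \right)} = 5$ ($Y{\left(m \right)} = \left(-1\right) \left(-5\right) = 5$)
$\left(Y{\left(z{\left(3 \right)} \right)} + 125\right) 1532 = \left(5 + 125\right) 1532 = 130 \cdot 1532 = 199160$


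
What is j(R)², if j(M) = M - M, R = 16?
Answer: 0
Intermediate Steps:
j(M) = 0
j(R)² = 0² = 0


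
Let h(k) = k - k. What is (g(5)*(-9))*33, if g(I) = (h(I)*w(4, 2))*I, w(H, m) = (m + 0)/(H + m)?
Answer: 0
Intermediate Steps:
h(k) = 0
w(H, m) = m/(H + m)
g(I) = 0 (g(I) = (0*(2/(4 + 2)))*I = (0*(2/6))*I = (0*(2*(⅙)))*I = (0*(⅓))*I = 0*I = 0)
(g(5)*(-9))*33 = (0*(-9))*33 = 0*33 = 0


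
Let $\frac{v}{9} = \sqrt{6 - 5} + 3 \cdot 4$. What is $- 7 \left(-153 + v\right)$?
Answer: $252$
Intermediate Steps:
$v = 117$ ($v = 9 \left(\sqrt{6 - 5} + 3 \cdot 4\right) = 9 \left(\sqrt{1} + 12\right) = 9 \left(1 + 12\right) = 9 \cdot 13 = 117$)
$- 7 \left(-153 + v\right) = - 7 \left(-153 + 117\right) = \left(-7\right) \left(-36\right) = 252$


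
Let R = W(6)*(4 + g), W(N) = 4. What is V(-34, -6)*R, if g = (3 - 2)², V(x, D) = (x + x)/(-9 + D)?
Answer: 272/3 ≈ 90.667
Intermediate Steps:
V(x, D) = 2*x/(-9 + D) (V(x, D) = (2*x)/(-9 + D) = 2*x/(-9 + D))
g = 1 (g = 1² = 1)
R = 20 (R = 4*(4 + 1) = 4*5 = 20)
V(-34, -6)*R = (2*(-34)/(-9 - 6))*20 = (2*(-34)/(-15))*20 = (2*(-34)*(-1/15))*20 = (68/15)*20 = 272/3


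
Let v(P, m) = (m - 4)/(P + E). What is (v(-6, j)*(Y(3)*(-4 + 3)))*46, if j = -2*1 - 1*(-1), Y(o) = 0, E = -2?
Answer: 0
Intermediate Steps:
j = -1 (j = -2 + 1 = -1)
v(P, m) = (-4 + m)/(-2 + P) (v(P, m) = (m - 4)/(P - 2) = (-4 + m)/(-2 + P))
(v(-6, j)*(Y(3)*(-4 + 3)))*46 = (((-4 - 1)/(-2 - 6))*(0*(-4 + 3)))*46 = ((-5/(-8))*(0*(-1)))*46 = (-1/8*(-5)*0)*46 = ((5/8)*0)*46 = 0*46 = 0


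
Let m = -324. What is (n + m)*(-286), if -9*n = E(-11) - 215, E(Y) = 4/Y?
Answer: 772382/9 ≈ 85820.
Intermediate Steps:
n = 2369/99 (n = -(4/(-11) - 215)/9 = -(4*(-1/11) - 215)/9 = -(-4/11 - 215)/9 = -⅑*(-2369/11) = 2369/99 ≈ 23.929)
(n + m)*(-286) = (2369/99 - 324)*(-286) = -29707/99*(-286) = 772382/9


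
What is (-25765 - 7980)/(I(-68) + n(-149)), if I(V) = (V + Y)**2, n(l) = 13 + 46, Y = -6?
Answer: -6749/1107 ≈ -6.0967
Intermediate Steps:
n(l) = 59
I(V) = (-6 + V)**2 (I(V) = (V - 6)**2 = (-6 + V)**2)
(-25765 - 7980)/(I(-68) + n(-149)) = (-25765 - 7980)/((-6 - 68)**2 + 59) = -33745/((-74)**2 + 59) = -33745/(5476 + 59) = -33745/5535 = -33745*1/5535 = -6749/1107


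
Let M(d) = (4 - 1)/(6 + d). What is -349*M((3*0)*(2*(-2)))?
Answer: -349/2 ≈ -174.50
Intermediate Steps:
M(d) = 3/(6 + d)
-349*M((3*0)*(2*(-2))) = -1047/(6 + (3*0)*(2*(-2))) = -1047/(6 + 0*(-4)) = -1047/(6 + 0) = -1047/6 = -349*½ = -349/2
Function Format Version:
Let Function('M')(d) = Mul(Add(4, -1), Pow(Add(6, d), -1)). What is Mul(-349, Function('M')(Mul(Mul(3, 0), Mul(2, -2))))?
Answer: Rational(-349, 2) ≈ -174.50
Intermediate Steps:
Function('M')(d) = Mul(3, Pow(Add(6, d), -1))
Mul(-349, Function('M')(Mul(Mul(3, 0), Mul(2, -2)))) = Mul(-349, Mul(3, Pow(Add(6, Mul(Mul(3, 0), Mul(2, -2))), -1))) = Mul(-349, Mul(3, Pow(Add(6, Mul(0, -4)), -1))) = Mul(-349, Mul(3, Pow(Add(6, 0), -1))) = Mul(-349, Mul(3, Pow(6, -1))) = Mul(-349, Mul(3, Rational(1, 6))) = Mul(-349, Rational(1, 2)) = Rational(-349, 2)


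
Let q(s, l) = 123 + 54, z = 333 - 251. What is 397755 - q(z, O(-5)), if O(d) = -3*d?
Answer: 397578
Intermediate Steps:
z = 82
q(s, l) = 177
397755 - q(z, O(-5)) = 397755 - 1*177 = 397755 - 177 = 397578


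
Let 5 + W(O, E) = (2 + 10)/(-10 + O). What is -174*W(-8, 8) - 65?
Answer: 921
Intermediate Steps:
W(O, E) = -5 + 12/(-10 + O) (W(O, E) = -5 + (2 + 10)/(-10 + O) = -5 + 12/(-10 + O))
-174*W(-8, 8) - 65 = -174*(62 - 5*(-8))/(-10 - 8) - 65 = -174*(62 + 40)/(-18) - 65 = -(-29)*102/3 - 65 = -174*(-17/3) - 65 = 986 - 65 = 921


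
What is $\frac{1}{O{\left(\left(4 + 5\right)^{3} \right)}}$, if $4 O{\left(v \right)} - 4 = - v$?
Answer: $- \frac{4}{725} \approx -0.0055172$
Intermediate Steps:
$O{\left(v \right)} = 1 - \frac{v}{4}$ ($O{\left(v \right)} = 1 + \frac{\left(-1\right) v}{4} = 1 - \frac{v}{4}$)
$\frac{1}{O{\left(\left(4 + 5\right)^{3} \right)}} = \frac{1}{1 - \frac{\left(4 + 5\right)^{3}}{4}} = \frac{1}{1 - \frac{9^{3}}{4}} = \frac{1}{1 - \frac{729}{4}} = \frac{1}{- \frac{725}{4}} = - \frac{4}{725}$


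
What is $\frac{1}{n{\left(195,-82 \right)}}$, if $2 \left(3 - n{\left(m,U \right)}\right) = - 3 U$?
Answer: $- \frac{1}{120} \approx -0.0083333$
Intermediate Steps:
$n{\left(m,U \right)} = 3 + \frac{3 U}{2}$ ($n{\left(m,U \right)} = 3 - \frac{\left(-3\right) U}{2} = 3 + \frac{3 U}{2}$)
$\frac{1}{n{\left(195,-82 \right)}} = \frac{1}{3 + \frac{3}{2} \left(-82\right)} = \frac{1}{3 - 123} = \frac{1}{-120} = - \frac{1}{120}$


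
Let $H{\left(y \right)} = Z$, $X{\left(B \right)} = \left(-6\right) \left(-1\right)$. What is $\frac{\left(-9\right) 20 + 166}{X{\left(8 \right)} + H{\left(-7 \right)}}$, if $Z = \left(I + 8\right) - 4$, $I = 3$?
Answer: $- \frac{14}{13} \approx -1.0769$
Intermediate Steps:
$X{\left(B \right)} = 6$
$Z = 7$ ($Z = \left(3 + 8\right) - 4 = 11 - 4 = 7$)
$H{\left(y \right)} = 7$
$\frac{\left(-9\right) 20 + 166}{X{\left(8 \right)} + H{\left(-7 \right)}} = \frac{\left(-9\right) 20 + 166}{6 + 7} = \frac{-180 + 166}{13} = \left(-14\right) \frac{1}{13} = - \frac{14}{13}$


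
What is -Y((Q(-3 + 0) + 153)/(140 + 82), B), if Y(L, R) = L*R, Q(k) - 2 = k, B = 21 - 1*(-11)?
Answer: -2432/111 ≈ -21.910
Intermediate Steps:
B = 32 (B = 21 + 11 = 32)
Q(k) = 2 + k
-Y((Q(-3 + 0) + 153)/(140 + 82), B) = -((2 + (-3 + 0)) + 153)/(140 + 82)*32 = -((2 - 3) + 153)/222*32 = -(-1 + 153)*(1/222)*32 = -152*(1/222)*32 = -76*32/111 = -1*2432/111 = -2432/111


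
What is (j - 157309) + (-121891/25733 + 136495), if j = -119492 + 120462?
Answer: -510767543/25733 ≈ -19849.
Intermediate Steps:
j = 970
(j - 157309) + (-121891/25733 + 136495) = (970 - 157309) + (-121891/25733 + 136495) = -156339 + (-121891*1/25733 + 136495) = -156339 + (-121891/25733 + 136495) = -156339 + 3512303944/25733 = -510767543/25733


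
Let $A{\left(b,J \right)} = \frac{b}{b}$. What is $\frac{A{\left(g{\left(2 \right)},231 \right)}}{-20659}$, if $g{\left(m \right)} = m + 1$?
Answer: $- \frac{1}{20659} \approx -4.8405 \cdot 10^{-5}$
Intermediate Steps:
$g{\left(m \right)} = 1 + m$
$A{\left(b,J \right)} = 1$
$\frac{A{\left(g{\left(2 \right)},231 \right)}}{-20659} = 1 \frac{1}{-20659} = 1 \left(- \frac{1}{20659}\right) = - \frac{1}{20659}$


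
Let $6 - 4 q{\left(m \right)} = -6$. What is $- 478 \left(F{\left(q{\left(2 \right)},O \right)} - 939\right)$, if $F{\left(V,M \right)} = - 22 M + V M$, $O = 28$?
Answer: $703138$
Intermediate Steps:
$q{\left(m \right)} = 3$ ($q{\left(m \right)} = \frac{3}{2} - - \frac{3}{2} = \frac{3}{2} + \frac{3}{2} = 3$)
$F{\left(V,M \right)} = - 22 M + M V$
$- 478 \left(F{\left(q{\left(2 \right)},O \right)} - 939\right) = - 478 \left(28 \left(-22 + 3\right) - 939\right) = - 478 \left(28 \left(-19\right) - 939\right) = - 478 \left(-532 - 939\right) = \left(-478\right) \left(-1471\right) = 703138$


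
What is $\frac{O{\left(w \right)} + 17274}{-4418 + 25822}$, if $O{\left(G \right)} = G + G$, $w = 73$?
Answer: $\frac{4355}{5351} \approx 0.81387$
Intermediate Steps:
$O{\left(G \right)} = 2 G$
$\frac{O{\left(w \right)} + 17274}{-4418 + 25822} = \frac{2 \cdot 73 + 17274}{-4418 + 25822} = \frac{146 + 17274}{21404} = 17420 \cdot \frac{1}{21404} = \frac{4355}{5351}$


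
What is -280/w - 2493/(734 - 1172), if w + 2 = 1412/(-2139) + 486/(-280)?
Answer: 13335834087/192191042 ≈ 69.388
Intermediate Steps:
w = -1316377/299460 (w = -2 + (1412/(-2139) + 486/(-280)) = -2 + (1412*(-1/2139) + 486*(-1/280)) = -2 + (-1412/2139 - 243/140) = -2 - 717457/299460 = -1316377/299460 ≈ -4.3958)
-280/w - 2493/(734 - 1172) = -280/(-1316377/299460) - 2493/(734 - 1172) = -280*(-299460/1316377) - 2493/(-438) = 83848800/1316377 - 2493*(-1/438) = 83848800/1316377 + 831/146 = 13335834087/192191042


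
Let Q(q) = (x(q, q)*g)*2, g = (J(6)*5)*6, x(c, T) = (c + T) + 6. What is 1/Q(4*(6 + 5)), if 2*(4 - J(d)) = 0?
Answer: 1/22560 ≈ 4.4326e-5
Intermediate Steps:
x(c, T) = 6 + T + c (x(c, T) = (T + c) + 6 = 6 + T + c)
J(d) = 4 (J(d) = 4 - ½*0 = 4 + 0 = 4)
g = 120 (g = (4*5)*6 = 20*6 = 120)
Q(q) = 1440 + 480*q (Q(q) = ((6 + q + q)*120)*2 = ((6 + 2*q)*120)*2 = (720 + 240*q)*2 = 1440 + 480*q)
1/Q(4*(6 + 5)) = 1/(1440 + 480*(4*(6 + 5))) = 1/(1440 + 480*(4*11)) = 1/(1440 + 480*44) = 1/(1440 + 21120) = 1/22560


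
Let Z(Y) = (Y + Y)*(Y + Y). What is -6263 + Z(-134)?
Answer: 65561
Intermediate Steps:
Z(Y) = 4*Y**2 (Z(Y) = (2*Y)*(2*Y) = 4*Y**2)
-6263 + Z(-134) = -6263 + 4*(-134)**2 = -6263 + 4*17956 = -6263 + 71824 = 65561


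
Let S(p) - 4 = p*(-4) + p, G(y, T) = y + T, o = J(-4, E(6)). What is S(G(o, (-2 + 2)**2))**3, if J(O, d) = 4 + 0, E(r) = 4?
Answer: -512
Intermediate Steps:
J(O, d) = 4
o = 4
G(y, T) = T + y
S(p) = 4 - 3*p (S(p) = 4 + (p*(-4) + p) = 4 + (-4*p + p) = 4 - 3*p)
S(G(o, (-2 + 2)**2))**3 = (4 - 3*((-2 + 2)**2 + 4))**3 = (4 - 3*(0**2 + 4))**3 = (4 - 3*(0 + 4))**3 = (4 - 3*4)**3 = (4 - 12)**3 = (-8)**3 = -512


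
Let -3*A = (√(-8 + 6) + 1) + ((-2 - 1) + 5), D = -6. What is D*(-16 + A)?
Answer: 102 + 2*I*√2 ≈ 102.0 + 2.8284*I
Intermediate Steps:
A = -1 - I*√2/3 (A = -((√(-8 + 6) + 1) + ((-2 - 1) + 5))/3 = -((√(-2) + 1) + (-3 + 5))/3 = -((I*√2 + 1) + 2)/3 = -((1 + I*√2) + 2)/3 = -(3 + I*√2)/3 = -1 - I*√2/3 ≈ -1.0 - 0.4714*I)
D*(-16 + A) = -6*(-16 + (-1 - I*√2/3)) = -6*(-17 - I*√2/3) = 102 + 2*I*√2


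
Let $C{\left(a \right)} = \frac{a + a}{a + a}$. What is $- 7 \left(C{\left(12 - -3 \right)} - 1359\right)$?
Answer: $9506$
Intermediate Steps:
$C{\left(a \right)} = 1$ ($C{\left(a \right)} = \frac{2 a}{2 a} = 2 a \frac{1}{2 a} = 1$)
$- 7 \left(C{\left(12 - -3 \right)} - 1359\right) = - 7 \left(1 - 1359\right) = \left(-7\right) \left(-1358\right) = 9506$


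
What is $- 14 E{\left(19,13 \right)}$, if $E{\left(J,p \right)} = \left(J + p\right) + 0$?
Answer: $-448$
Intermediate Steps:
$E{\left(J,p \right)} = J + p$
$- 14 E{\left(19,13 \right)} = - 14 \left(19 + 13\right) = \left(-14\right) 32 = -448$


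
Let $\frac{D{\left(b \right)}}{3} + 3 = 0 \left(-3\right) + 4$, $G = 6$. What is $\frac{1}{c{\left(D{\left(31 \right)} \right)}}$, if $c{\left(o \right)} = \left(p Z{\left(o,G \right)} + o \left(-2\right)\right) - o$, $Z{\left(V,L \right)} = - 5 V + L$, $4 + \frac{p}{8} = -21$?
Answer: $\frac{1}{1791} \approx 0.00055835$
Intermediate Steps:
$p = -200$ ($p = -32 + 8 \left(-21\right) = -32 - 168 = -200$)
$Z{\left(V,L \right)} = L - 5 V$
$D{\left(b \right)} = 3$ ($D{\left(b \right)} = -9 + 3 \left(0 \left(-3\right) + 4\right) = -9 + 3 \left(0 + 4\right) = -9 + 3 \cdot 4 = -9 + 12 = 3$)
$c{\left(o \right)} = -1200 + 997 o$ ($c{\left(o \right)} = \left(- 200 \left(6 - 5 o\right) + o \left(-2\right)\right) - o = \left(\left(-1200 + 1000 o\right) - 2 o\right) - o = \left(-1200 + 998 o\right) - o = -1200 + 997 o$)
$\frac{1}{c{\left(D{\left(31 \right)} \right)}} = \frac{1}{-1200 + 997 \cdot 3} = \frac{1}{-1200 + 2991} = \frac{1}{1791}$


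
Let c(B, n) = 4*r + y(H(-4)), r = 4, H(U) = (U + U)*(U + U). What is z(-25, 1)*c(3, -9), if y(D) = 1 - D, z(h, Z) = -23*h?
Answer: -27025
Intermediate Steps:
H(U) = 4*U² (H(U) = (2*U)*(2*U) = 4*U²)
c(B, n) = -47 (c(B, n) = 4*4 + (1 - 4*(-4)²) = 16 + (1 - 4*16) = 16 + (1 - 1*64) = 16 + (1 - 64) = 16 - 63 = -47)
z(-25, 1)*c(3, -9) = -23*(-25)*(-47) = 575*(-47) = -27025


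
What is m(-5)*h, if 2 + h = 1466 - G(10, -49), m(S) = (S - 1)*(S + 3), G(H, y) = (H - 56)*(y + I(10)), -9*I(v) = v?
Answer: -30280/3 ≈ -10093.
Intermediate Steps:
I(v) = -v/9
G(H, y) = (-56 + H)*(-10/9 + y) (G(H, y) = (H - 56)*(y - 1/9*10) = (-56 + H)*(y - 10/9) = (-56 + H)*(-10/9 + y))
m(S) = (-1 + S)*(3 + S)
h = -7570/9 (h = -2 + (1466 - (560/9 - 56*(-49) - 10/9*10 + 10*(-49))) = -2 + (1466 - (560/9 + 2744 - 100/9 - 490)) = -2 + (1466 - 1*20746/9) = -2 + (1466 - 20746/9) = -2 - 7552/9 = -7570/9 ≈ -841.11)
m(-5)*h = (-3 + (-5)**2 + 2*(-5))*(-7570/9) = (-3 + 25 - 10)*(-7570/9) = 12*(-7570/9) = -30280/3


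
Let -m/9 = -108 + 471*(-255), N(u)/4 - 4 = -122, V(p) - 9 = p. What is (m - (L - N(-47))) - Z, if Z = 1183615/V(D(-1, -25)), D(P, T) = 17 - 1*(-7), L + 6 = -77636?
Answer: 37066256/33 ≈ 1.1232e+6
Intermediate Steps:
L = -77642 (L = -6 - 77636 = -77642)
D(P, T) = 24 (D(P, T) = 17 + 7 = 24)
V(p) = 9 + p
N(u) = -472 (N(u) = 16 + 4*(-122) = 16 - 488 = -472)
Z = 1183615/33 (Z = 1183615/(9 + 24) = 1183615/33 ≈ 35867.)
m = 1081917 (m = -9*(-108 + 471*(-255)) = -9*(-108 - 120105) = -9*(-120213) = 1081917)
(m - (L - N(-47))) - Z = (1081917 - (-77642 - 1*(-472))) - 1*1183615/33 = (1081917 - (-77642 + 472)) - 1183615/33 = (1081917 - 1*(-77170)) - 1183615/33 = (1081917 + 77170) - 1183615/33 = 1159087 - 1183615/33 = 37066256/33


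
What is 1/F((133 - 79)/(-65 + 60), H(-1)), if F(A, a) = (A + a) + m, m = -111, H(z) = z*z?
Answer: -5/604 ≈ -0.0082781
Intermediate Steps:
H(z) = z²
F(A, a) = -111 + A + a (F(A, a) = (A + a) - 111 = -111 + A + a)
1/F((133 - 79)/(-65 + 60), H(-1)) = 1/(-111 + (133 - 79)/(-65 + 60) + (-1)²) = 1/(-111 + 54/(-5) + 1) = 1/(-111 + 54*(-⅕) + 1) = 1/(-111 - 54/5 + 1) = 1/(-604/5) = -5/604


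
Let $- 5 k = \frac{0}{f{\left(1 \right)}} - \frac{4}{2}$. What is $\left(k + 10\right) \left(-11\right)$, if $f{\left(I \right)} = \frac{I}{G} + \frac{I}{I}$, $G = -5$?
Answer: $- \frac{572}{5} \approx -114.4$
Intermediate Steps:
$f{\left(I \right)} = 1 - \frac{I}{5}$ ($f{\left(I \right)} = \frac{I}{-5} + \frac{I}{I} = I \left(- \frac{1}{5}\right) + 1 = - \frac{I}{5} + 1 = 1 - \frac{I}{5}$)
$k = \frac{2}{5}$ ($k = - \frac{\frac{0}{1 - \frac{1}{5}} - \frac{4}{2}}{5} = - \frac{\frac{0}{1 - \frac{1}{5}} - 2}{5} = - \frac{\frac{0}{\frac{4}{5}} - 2}{5} = - \frac{0 \cdot \frac{5}{4} - 2}{5} = - \frac{0 - 2}{5} = \left(- \frac{1}{5}\right) \left(-2\right) = \frac{2}{5} \approx 0.4$)
$\left(k + 10\right) \left(-11\right) = \left(\frac{2}{5} + 10\right) \left(-11\right) = \frac{52}{5} \left(-11\right) = - \frac{572}{5}$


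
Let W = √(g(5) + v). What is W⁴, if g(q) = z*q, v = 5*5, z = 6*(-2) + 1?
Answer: 900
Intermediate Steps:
z = -11 (z = -12 + 1 = -11)
v = 25
g(q) = -11*q
W = I*√30 (W = √(-11*5 + 25) = √(-55 + 25) = √(-30) = I*√30 ≈ 5.4772*I)
W⁴ = (I*√30)⁴ = 900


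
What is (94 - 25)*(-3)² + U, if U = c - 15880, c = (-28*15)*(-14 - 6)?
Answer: -6859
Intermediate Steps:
c = 8400 (c = -420*(-20) = 8400)
U = -7480 (U = 8400 - 15880 = -7480)
(94 - 25)*(-3)² + U = (94 - 25)*(-3)² - 7480 = 69*9 - 7480 = 621 - 7480 = -6859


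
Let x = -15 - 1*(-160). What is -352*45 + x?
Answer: -15695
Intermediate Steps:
x = 145 (x = -15 + 160 = 145)
-352*45 + x = -352*45 + 145 = -15840 + 145 = -15695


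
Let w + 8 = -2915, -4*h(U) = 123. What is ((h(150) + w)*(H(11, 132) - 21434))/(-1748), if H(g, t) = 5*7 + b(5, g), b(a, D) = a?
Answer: -6651845/184 ≈ -36151.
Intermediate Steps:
h(U) = -123/4 (h(U) = -¼*123 = -123/4)
H(g, t) = 40 (H(g, t) = 5*7 + 5 = 35 + 5 = 40)
w = -2923 (w = -8 - 2915 = -2923)
((h(150) + w)*(H(11, 132) - 21434))/(-1748) = ((-123/4 - 2923)*(40 - 21434))/(-1748) = -11815/4*(-21394)*(-1/1748) = (126385055/2)*(-1/1748) = -6651845/184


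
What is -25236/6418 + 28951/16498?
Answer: -115268005/52942082 ≈ -2.1772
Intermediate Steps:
-25236/6418 + 28951/16498 = -25236*1/6418 + 28951*(1/16498) = -12618/3209 + 28951/16498 = -115268005/52942082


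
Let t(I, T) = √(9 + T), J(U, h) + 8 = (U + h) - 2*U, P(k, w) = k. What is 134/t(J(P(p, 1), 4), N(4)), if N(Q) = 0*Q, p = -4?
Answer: 134/3 ≈ 44.667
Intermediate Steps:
N(Q) = 0
J(U, h) = -8 + h - U (J(U, h) = -8 + ((U + h) - 2*U) = -8 + (h - U) = -8 + h - U)
134/t(J(P(p, 1), 4), N(4)) = 134/(√(9 + 0)) = 134/(√9) = 134/3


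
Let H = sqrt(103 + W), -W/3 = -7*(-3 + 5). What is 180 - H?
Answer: 180 - sqrt(145) ≈ 167.96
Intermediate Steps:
W = 42 (W = -(-21)*(-3 + 5) = -(-21)*2 = -3*(-14) = 42)
H = sqrt(145) (H = sqrt(103 + 42) = sqrt(145) ≈ 12.042)
180 - H = 180 - sqrt(145)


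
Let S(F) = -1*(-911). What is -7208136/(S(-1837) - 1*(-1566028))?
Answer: -2402712/522313 ≈ -4.6001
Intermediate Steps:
S(F) = 911
-7208136/(S(-1837) - 1*(-1566028)) = -7208136/(911 - 1*(-1566028)) = -7208136/(911 + 1566028) = -7208136/1566939 = -7208136*1/1566939 = -2402712/522313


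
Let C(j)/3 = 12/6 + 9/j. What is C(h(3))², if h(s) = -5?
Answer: 9/25 ≈ 0.36000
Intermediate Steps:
C(j) = 6 + 27/j (C(j) = 3*(12/6 + 9/j) = 3*(12*(⅙) + 9/j) = 3*(2 + 9/j) = 6 + 27/j)
C(h(3))² = (6 + 27/(-5))² = (6 + 27*(-⅕))² = (6 - 27/5)² = (⅗)² = 9/25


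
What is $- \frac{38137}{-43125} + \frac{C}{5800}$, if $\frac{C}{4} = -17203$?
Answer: $- \frac{27463229}{2501250} \approx -10.98$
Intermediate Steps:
$C = -68812$ ($C = 4 \left(-17203\right) = -68812$)
$- \frac{38137}{-43125} + \frac{C}{5800} = - \frac{38137}{-43125} - \frac{68812}{5800} = \left(-38137\right) \left(- \frac{1}{43125}\right) - \frac{17203}{1450} = \frac{38137}{43125} - \frac{17203}{1450} = - \frac{27463229}{2501250}$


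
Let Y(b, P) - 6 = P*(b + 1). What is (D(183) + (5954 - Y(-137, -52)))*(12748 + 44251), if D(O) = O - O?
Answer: -64066876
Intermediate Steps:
D(O) = 0
Y(b, P) = 6 + P*(1 + b) (Y(b, P) = 6 + P*(b + 1) = 6 + P*(1 + b))
(D(183) + (5954 - Y(-137, -52)))*(12748 + 44251) = (0 + (5954 - (6 - 52 - 52*(-137))))*(12748 + 44251) = (0 + (5954 - (6 - 52 + 7124)))*56999 = (0 + (5954 - 1*7078))*56999 = (0 + (5954 - 7078))*56999 = (0 - 1124)*56999 = -1124*56999 = -64066876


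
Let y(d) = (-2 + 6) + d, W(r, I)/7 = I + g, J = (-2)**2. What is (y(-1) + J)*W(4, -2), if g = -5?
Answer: -343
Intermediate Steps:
J = 4
W(r, I) = -35 + 7*I (W(r, I) = 7*(I - 5) = 7*(-5 + I) = -35 + 7*I)
y(d) = 4 + d
(y(-1) + J)*W(4, -2) = ((4 - 1) + 4)*(-35 + 7*(-2)) = (3 + 4)*(-35 - 14) = 7*(-49) = -343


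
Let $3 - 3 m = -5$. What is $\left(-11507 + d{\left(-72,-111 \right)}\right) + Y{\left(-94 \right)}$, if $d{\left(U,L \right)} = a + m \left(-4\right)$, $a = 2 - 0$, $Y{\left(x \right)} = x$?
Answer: $- \frac{34829}{3} \approx -11610.0$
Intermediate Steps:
$m = \frac{8}{3}$ ($m = 1 - - \frac{5}{3} = 1 + \frac{5}{3} = \frac{8}{3} \approx 2.6667$)
$a = 2$ ($a = 2 + 0 = 2$)
$d{\left(U,L \right)} = - \frac{26}{3}$ ($d{\left(U,L \right)} = 2 + \frac{8}{3} \left(-4\right) = 2 - \frac{32}{3} = - \frac{26}{3}$)
$\left(-11507 + d{\left(-72,-111 \right)}\right) + Y{\left(-94 \right)} = \left(-11507 - \frac{26}{3}\right) - 94 = - \frac{34547}{3} - 94 = - \frac{34829}{3}$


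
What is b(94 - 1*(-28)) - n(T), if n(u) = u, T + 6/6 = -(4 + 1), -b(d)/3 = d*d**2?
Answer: -5447538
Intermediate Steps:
b(d) = -3*d**3 (b(d) = -3*d*d**2 = -3*d**3)
T = -6 (T = -1 - (4 + 1) = -1 - 1*5 = -1 - 5 = -6)
b(94 - 1*(-28)) - n(T) = -3*(94 - 1*(-28))**3 - 1*(-6) = -3*(94 + 28)**3 + 6 = -3*122**3 + 6 = -3*1815848 + 6 = -5447544 + 6 = -5447538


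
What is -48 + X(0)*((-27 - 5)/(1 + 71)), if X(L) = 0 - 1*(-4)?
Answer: -448/9 ≈ -49.778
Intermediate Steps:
X(L) = 4 (X(L) = 0 + 4 = 4)
-48 + X(0)*((-27 - 5)/(1 + 71)) = -48 + 4*((-27 - 5)/(1 + 71)) = -48 + 4*(-32/72) = -48 + 4*(-32*1/72) = -48 + 4*(-4/9) = -48 - 16/9 = -448/9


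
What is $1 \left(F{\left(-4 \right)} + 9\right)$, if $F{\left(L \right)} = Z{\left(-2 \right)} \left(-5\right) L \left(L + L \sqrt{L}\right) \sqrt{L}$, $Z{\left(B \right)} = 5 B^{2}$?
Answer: $6409 - 3200 i \approx 6409.0 - 3200.0 i$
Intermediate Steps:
$F{\left(L \right)} = - 100 L^{\frac{3}{2}} \left(L + L^{\frac{3}{2}}\right)$ ($F{\left(L \right)} = 5 \left(-2\right)^{2} \left(-5\right) L \left(L + L \sqrt{L}\right) \sqrt{L} = 5 \cdot 4 \left(-5\right) L \left(L + L^{\frac{3}{2}}\right) \sqrt{L} = 20 \left(-5\right) L \left(L + L^{\frac{3}{2}}\right) \sqrt{L} = - 100 L \left(L + L^{\frac{3}{2}}\right) \sqrt{L} = - 100 L^{\frac{3}{2}} \left(L + L^{\frac{3}{2}}\right)$)
$1 \left(F{\left(-4 \right)} + 9\right) = 1 \left(\left(- 100 \left(-4\right)^{3} - 100 \left(-4\right)^{\frac{5}{2}}\right) + 9\right) = 1 \left(\left(\left(-100\right) \left(-64\right) - 100 \cdot 32 i\right) + 9\right) = 1 \left(\left(6400 - 3200 i\right) + 9\right) = 1 \left(6409 - 3200 i\right) = 6409 - 3200 i$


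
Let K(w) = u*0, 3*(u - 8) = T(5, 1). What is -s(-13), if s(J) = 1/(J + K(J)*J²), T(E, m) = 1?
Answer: 1/13 ≈ 0.076923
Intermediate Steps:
u = 25/3 (u = 8 + (⅓)*1 = 8 + ⅓ = 25/3 ≈ 8.3333)
K(w) = 0 (K(w) = (25/3)*0 = 0)
s(J) = 1/J (s(J) = 1/(J + 0*J²) = 1/(J + 0) = 1/J)
-s(-13) = -1/(-13) = -1*(-1/13) = 1/13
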